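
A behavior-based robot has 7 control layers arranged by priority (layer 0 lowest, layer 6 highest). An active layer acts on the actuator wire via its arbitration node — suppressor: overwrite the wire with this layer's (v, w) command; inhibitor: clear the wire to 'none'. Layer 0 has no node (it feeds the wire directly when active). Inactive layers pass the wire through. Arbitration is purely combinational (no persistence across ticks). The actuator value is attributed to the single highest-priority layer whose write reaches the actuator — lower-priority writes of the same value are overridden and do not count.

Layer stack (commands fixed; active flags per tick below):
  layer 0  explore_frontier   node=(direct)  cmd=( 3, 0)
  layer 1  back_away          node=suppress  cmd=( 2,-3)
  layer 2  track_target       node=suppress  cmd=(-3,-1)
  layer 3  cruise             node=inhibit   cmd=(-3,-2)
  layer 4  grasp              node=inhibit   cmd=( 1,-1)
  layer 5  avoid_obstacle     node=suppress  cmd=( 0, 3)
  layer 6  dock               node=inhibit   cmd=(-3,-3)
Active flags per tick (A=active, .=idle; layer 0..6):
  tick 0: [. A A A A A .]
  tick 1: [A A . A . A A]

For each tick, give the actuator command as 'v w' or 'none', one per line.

0 3
none

tick 0:
  layer 0 (explore_frontier) idle — none
  layer 1 (back_away) active — suppresses: (2, -3)
  layer 2 (track_target) active — suppresses: (-3, -1)
  layer 3 (cruise) active — inhibits: none
  layer 4 (grasp) active — inhibits: none
  layer 5 (avoid_obstacle) active — suppresses: (0, 3)
  layer 6 (dock) idle — unchanged: (0, 3)
  → actuator (0, 3)
tick 1:
  layer 0 (explore_frontier) active — direct: (3, 0)
  layer 1 (back_away) active — suppresses: (2, -3)
  layer 2 (track_target) idle — unchanged: (2, -3)
  layer 3 (cruise) active — inhibits: none
  layer 4 (grasp) idle — unchanged: none
  layer 5 (avoid_obstacle) active — suppresses: (0, 3)
  layer 6 (dock) active — inhibits: none
  → actuator none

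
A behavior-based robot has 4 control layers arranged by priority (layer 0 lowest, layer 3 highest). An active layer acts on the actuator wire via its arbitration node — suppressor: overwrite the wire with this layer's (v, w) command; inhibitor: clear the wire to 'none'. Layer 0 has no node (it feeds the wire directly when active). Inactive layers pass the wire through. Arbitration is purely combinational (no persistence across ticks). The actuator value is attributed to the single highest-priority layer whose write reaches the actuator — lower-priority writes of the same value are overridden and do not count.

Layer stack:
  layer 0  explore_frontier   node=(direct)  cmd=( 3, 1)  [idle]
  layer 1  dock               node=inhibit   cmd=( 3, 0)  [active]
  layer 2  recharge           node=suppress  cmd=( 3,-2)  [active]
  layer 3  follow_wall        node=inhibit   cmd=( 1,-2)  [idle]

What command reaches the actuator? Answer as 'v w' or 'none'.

layer 0 (explore_frontier) idle — none
layer 1 (dock) active — inhibits: none
layer 2 (recharge) active — suppresses: (3, -2)
layer 3 (follow_wall) idle — unchanged: (3, -2)
→ actuator (3, -2)

3 -2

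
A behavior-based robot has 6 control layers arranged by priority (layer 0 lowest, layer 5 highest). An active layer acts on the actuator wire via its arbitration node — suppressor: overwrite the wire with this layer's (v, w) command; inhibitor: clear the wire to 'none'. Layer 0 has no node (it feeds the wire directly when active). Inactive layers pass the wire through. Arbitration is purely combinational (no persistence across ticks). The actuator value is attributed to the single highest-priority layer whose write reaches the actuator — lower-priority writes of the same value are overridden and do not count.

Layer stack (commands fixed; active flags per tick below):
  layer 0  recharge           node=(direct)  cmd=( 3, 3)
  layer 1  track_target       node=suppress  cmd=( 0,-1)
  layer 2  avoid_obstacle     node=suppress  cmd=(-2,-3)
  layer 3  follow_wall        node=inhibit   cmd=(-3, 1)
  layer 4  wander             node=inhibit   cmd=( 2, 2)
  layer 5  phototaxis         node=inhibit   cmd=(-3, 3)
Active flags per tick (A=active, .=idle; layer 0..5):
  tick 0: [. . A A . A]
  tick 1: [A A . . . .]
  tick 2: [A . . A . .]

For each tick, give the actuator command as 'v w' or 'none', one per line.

none
0 -1
none

tick 0:
  L0 recharge: idle → wire = none
  L1 track_target: idle → wire stays none
  L2 avoid_obstacle: active, suppressor → wire = (-2, -3)
  L3 follow_wall: active, inhibitor → wire = none
  L4 wander: idle → wire stays none
  L5 phototaxis: active, inhibitor → wire = none
  actuator = none
tick 1:
  L0 recharge: active, feeds wire = (3, 3)
  L1 track_target: active, suppressor → wire = (0, -1)
  L2 avoid_obstacle: idle → wire stays (0, -1)
  L3 follow_wall: idle → wire stays (0, -1)
  L4 wander: idle → wire stays (0, -1)
  L5 phototaxis: idle → wire stays (0, -1)
  actuator = (0, -1)
tick 2:
  L0 recharge: active, feeds wire = (3, 3)
  L1 track_target: idle → wire stays (3, 3)
  L2 avoid_obstacle: idle → wire stays (3, 3)
  L3 follow_wall: active, inhibitor → wire = none
  L4 wander: idle → wire stays none
  L5 phototaxis: idle → wire stays none
  actuator = none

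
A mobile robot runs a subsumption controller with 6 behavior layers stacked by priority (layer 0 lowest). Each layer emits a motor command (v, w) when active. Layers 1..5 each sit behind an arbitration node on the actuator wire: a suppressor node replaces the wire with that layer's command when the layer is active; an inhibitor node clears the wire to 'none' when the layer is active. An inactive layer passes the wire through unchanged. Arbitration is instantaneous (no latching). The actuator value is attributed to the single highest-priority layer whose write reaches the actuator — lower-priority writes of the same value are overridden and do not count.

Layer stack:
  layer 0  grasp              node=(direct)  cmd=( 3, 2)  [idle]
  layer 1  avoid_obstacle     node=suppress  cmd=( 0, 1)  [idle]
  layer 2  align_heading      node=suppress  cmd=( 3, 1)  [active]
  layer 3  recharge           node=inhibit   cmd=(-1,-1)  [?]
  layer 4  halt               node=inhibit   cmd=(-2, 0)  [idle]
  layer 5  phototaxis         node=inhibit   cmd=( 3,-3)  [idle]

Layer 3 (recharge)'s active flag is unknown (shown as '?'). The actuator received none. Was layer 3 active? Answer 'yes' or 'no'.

yes

If layer 3 is active=yes:
  actuator would be none
If layer 3 is active=no:
  actuator would be (3, 1)
Observed none, so layer 3 was active.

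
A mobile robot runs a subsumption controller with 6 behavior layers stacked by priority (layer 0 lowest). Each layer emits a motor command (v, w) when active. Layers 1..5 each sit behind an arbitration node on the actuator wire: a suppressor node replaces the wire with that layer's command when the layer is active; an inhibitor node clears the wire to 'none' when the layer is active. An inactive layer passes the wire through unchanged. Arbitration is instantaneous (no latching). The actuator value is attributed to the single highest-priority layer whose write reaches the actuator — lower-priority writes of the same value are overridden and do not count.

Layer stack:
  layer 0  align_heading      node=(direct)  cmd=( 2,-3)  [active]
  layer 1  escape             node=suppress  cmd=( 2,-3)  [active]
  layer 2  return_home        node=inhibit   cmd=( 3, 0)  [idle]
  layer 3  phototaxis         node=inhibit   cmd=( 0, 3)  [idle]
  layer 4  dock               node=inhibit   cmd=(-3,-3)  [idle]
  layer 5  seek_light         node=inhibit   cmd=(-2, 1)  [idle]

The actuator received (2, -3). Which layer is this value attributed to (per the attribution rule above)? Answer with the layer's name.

escape

[0] align_heading on; wire := (2, -3)
[1] escape on (suppress); wire := (2, -3)
[2] return_home off; pass (2, -3)
[3] phototaxis off; pass (2, -3)
[4] dock off; pass (2, -3)
[5] seek_light off; pass (2, -3)
output (2, -3)
last writer: layer 1 = escape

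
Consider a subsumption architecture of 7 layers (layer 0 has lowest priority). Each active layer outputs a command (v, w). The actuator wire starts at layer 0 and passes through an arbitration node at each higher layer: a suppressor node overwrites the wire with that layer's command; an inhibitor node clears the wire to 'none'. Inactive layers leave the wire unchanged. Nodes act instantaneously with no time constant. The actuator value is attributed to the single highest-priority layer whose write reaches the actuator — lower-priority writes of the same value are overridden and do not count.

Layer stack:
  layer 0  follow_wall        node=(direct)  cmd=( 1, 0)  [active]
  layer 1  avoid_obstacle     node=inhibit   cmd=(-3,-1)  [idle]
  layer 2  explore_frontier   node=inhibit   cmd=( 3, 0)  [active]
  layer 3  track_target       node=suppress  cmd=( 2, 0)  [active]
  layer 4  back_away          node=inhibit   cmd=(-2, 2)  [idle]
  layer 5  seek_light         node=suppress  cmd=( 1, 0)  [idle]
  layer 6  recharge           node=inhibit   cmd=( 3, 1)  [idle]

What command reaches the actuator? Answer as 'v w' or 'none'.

layer 0 (follow_wall) active — direct: (1, 0)
layer 1 (avoid_obstacle) idle — unchanged: (1, 0)
layer 2 (explore_frontier) active — inhibits: none
layer 3 (track_target) active — suppresses: (2, 0)
layer 4 (back_away) idle — unchanged: (2, 0)
layer 5 (seek_light) idle — unchanged: (2, 0)
layer 6 (recharge) idle — unchanged: (2, 0)
→ actuator (2, 0)

2 0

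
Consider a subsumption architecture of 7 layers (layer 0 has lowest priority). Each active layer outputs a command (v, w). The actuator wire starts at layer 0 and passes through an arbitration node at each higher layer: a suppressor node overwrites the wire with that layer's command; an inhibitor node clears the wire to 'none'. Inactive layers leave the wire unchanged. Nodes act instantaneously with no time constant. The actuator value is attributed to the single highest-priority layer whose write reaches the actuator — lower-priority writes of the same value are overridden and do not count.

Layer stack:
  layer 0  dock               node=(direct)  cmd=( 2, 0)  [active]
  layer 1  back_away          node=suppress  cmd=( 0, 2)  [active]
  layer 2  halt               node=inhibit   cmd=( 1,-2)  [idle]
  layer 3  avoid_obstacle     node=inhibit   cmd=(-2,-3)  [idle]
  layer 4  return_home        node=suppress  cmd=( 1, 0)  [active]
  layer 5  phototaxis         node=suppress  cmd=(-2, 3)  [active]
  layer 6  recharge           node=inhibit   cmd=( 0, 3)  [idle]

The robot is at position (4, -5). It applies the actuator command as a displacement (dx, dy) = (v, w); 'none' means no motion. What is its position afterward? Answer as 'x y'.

2 -2

[0] dock on; wire := (2, 0)
[1] back_away on (suppress); wire := (0, 2)
[2] halt off; pass (0, 2)
[3] avoid_obstacle off; pass (0, 2)
[4] return_home on (suppress); wire := (1, 0)
[5] phototaxis on (suppress); wire := (-2, 3)
[6] recharge off; pass (-2, 3)
output (-2, 3)
position: (4, -5) + (-2, 3) = (2, -2)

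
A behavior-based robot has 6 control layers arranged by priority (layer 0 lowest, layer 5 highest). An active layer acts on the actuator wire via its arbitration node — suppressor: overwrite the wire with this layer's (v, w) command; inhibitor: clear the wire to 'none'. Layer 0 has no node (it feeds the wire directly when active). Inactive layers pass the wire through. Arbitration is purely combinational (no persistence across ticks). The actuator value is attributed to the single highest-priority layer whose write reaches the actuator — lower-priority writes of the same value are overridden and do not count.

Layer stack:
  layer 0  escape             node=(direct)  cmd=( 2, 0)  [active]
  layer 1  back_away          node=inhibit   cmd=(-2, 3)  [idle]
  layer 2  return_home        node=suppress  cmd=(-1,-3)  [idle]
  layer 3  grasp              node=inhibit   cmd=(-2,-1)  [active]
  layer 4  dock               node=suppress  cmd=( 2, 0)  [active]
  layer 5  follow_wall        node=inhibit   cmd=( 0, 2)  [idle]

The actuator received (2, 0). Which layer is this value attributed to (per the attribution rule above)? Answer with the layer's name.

L0 escape: active, feeds wire = (2, 0)
L1 back_away: idle → wire stays (2, 0)
L2 return_home: idle → wire stays (2, 0)
L3 grasp: active, inhibitor → wire = none
L4 dock: active, suppressor → wire = (2, 0)
L5 follow_wall: idle → wire stays (2, 0)
actuator = (2, 0)
last writer: layer 4 = dock

dock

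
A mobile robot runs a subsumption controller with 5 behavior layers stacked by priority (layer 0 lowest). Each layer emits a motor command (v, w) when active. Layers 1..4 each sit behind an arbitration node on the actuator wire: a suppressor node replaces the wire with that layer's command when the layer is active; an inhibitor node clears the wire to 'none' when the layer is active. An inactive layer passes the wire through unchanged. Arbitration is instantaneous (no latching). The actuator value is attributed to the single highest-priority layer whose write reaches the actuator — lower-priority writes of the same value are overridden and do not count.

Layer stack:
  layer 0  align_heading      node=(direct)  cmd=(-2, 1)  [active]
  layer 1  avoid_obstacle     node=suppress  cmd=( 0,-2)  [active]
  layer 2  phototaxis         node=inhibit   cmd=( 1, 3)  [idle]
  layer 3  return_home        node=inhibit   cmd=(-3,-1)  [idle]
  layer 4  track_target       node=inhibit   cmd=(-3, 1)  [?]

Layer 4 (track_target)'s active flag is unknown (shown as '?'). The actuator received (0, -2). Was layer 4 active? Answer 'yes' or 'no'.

If layer 4 is active=yes:
  actuator would be none
If layer 4 is active=no:
  actuator would be (0, -2)
Observed (0, -2), so layer 4 was idle.

no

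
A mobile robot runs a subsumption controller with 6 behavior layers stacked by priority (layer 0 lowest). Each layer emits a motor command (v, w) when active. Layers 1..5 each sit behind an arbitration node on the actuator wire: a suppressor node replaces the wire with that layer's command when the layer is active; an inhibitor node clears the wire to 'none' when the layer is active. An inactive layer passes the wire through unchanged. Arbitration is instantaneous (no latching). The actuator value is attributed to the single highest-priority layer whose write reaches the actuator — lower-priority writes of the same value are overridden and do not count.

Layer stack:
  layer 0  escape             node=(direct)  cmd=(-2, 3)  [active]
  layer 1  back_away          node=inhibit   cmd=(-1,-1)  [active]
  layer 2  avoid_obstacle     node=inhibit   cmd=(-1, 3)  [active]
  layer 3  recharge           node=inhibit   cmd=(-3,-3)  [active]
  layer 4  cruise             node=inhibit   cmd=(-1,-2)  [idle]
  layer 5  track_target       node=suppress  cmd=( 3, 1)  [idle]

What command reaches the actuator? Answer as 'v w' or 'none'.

none

L0 escape: active, feeds wire = (-2, 3)
L1 back_away: active, inhibitor → wire = none
L2 avoid_obstacle: active, inhibitor → wire = none
L3 recharge: active, inhibitor → wire = none
L4 cruise: idle → wire stays none
L5 track_target: idle → wire stays none
actuator = none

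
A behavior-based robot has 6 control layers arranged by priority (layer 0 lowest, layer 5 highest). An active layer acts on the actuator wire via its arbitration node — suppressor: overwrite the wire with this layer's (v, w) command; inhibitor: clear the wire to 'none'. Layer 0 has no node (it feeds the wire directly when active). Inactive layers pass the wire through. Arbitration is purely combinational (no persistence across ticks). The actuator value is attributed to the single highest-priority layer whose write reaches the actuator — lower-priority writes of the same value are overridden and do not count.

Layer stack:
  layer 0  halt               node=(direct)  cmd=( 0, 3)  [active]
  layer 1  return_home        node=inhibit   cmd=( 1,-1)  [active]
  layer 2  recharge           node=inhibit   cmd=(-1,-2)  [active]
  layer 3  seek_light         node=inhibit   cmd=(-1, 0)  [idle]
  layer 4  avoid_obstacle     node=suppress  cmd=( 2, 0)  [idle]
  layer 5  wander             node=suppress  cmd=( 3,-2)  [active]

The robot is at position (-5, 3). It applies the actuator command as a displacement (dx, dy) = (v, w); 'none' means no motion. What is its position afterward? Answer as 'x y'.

-2 1

layer 0 (halt) active — direct: (0, 3)
layer 1 (return_home) active — inhibits: none
layer 2 (recharge) active — inhibits: none
layer 3 (seek_light) idle — unchanged: none
layer 4 (avoid_obstacle) idle — unchanged: none
layer 5 (wander) active — suppresses: (3, -2)
→ actuator (3, -2)
position: (-5, 3) + (3, -2) = (-2, 1)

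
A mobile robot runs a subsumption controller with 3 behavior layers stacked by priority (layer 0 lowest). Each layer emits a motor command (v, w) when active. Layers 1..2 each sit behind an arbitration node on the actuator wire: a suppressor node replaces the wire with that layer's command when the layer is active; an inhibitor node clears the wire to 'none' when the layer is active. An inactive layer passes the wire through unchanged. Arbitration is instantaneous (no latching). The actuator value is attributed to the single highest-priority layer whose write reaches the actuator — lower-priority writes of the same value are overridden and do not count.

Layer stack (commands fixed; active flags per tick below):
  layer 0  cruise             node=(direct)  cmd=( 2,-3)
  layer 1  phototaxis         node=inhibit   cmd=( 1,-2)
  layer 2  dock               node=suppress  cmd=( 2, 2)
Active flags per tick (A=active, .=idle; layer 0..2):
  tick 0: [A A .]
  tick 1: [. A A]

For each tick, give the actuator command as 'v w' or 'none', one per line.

tick 0:
  L0 cruise: active, feeds wire = (2, -3)
  L1 phototaxis: active, inhibitor → wire = none
  L2 dock: idle → wire stays none
  actuator = none
tick 1:
  L0 cruise: idle → wire = none
  L1 phototaxis: active, inhibitor → wire = none
  L2 dock: active, suppressor → wire = (2, 2)
  actuator = (2, 2)

none
2 2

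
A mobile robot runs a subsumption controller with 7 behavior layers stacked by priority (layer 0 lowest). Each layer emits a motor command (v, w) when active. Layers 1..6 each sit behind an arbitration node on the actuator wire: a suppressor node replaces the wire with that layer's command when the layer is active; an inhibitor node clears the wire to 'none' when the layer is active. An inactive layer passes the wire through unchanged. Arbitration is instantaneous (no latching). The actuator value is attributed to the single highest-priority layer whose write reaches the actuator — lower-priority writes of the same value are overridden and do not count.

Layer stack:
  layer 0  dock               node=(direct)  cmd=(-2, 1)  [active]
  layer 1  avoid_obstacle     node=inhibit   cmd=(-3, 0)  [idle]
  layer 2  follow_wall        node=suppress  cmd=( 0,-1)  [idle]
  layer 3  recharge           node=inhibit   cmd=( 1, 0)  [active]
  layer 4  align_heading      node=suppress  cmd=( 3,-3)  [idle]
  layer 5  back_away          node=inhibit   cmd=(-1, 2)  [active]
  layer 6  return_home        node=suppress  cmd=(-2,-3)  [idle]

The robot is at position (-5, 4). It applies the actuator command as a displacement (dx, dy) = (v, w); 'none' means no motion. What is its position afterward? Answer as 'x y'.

-5 4

[0] dock on; wire := (-2, 1)
[1] avoid_obstacle off; pass (-2, 1)
[2] follow_wall off; pass (-2, 1)
[3] recharge on (inhibit); wire := none
[4] align_heading off; pass none
[5] back_away on (inhibit); wire := none
[6] return_home off; pass none
output none
position: (-5, 4) + none = (-5, 4)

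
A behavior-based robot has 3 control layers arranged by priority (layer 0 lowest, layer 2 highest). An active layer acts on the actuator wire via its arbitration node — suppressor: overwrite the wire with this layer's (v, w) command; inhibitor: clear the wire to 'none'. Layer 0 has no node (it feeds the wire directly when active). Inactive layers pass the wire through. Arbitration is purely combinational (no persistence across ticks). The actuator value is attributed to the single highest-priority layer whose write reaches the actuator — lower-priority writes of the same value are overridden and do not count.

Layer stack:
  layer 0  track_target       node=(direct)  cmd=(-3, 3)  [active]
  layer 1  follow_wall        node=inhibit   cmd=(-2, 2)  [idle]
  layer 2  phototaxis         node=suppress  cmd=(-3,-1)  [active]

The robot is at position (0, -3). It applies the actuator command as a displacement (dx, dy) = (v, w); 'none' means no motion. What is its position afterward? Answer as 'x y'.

-3 -4

[0] track_target on; wire := (-3, 3)
[1] follow_wall off; pass (-3, 3)
[2] phototaxis on (suppress); wire := (-3, -1)
output (-3, -1)
position: (0, -3) + (-3, -1) = (-3, -4)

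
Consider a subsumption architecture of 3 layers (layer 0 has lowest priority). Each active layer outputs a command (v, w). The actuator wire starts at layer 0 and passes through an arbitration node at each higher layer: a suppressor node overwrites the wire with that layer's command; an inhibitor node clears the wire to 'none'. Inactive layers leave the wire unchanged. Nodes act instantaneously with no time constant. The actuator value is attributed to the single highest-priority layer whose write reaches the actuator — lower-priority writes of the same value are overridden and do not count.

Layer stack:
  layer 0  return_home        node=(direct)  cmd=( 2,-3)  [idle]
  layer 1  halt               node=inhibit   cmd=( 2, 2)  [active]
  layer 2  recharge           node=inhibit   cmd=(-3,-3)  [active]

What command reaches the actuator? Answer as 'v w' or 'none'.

none

L0 return_home: idle → wire = none
L1 halt: active, inhibitor → wire = none
L2 recharge: active, inhibitor → wire = none
actuator = none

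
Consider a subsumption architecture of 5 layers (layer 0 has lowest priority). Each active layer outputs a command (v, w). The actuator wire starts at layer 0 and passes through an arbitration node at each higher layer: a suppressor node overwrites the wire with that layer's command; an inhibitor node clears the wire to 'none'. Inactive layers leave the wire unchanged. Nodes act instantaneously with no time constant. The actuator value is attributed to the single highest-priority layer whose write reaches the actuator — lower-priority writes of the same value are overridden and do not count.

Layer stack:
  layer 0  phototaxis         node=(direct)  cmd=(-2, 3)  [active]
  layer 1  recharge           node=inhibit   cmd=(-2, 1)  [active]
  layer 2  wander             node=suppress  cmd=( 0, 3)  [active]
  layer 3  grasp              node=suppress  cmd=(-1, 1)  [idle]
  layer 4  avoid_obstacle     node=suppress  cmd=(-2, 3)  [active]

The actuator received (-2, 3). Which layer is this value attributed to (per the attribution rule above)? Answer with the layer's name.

avoid_obstacle

L0 phototaxis: active, feeds wire = (-2, 3)
L1 recharge: active, inhibitor → wire = none
L2 wander: active, suppressor → wire = (0, 3)
L3 grasp: idle → wire stays (0, 3)
L4 avoid_obstacle: active, suppressor → wire = (-2, 3)
actuator = (-2, 3)
last writer: layer 4 = avoid_obstacle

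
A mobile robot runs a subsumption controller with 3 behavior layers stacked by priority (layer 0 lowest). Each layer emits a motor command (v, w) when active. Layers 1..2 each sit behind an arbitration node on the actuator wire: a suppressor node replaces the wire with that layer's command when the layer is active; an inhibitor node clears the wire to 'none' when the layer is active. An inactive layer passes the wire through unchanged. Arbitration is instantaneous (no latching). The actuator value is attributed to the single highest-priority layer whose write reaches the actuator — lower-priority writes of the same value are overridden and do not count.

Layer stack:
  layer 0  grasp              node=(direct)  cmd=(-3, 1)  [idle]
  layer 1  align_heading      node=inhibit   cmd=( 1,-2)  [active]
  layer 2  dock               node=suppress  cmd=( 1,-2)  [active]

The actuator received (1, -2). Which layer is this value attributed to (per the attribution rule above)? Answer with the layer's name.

L0 grasp: idle → wire = none
L1 align_heading: active, inhibitor → wire = none
L2 dock: active, suppressor → wire = (1, -2)
actuator = (1, -2)
last writer: layer 2 = dock

dock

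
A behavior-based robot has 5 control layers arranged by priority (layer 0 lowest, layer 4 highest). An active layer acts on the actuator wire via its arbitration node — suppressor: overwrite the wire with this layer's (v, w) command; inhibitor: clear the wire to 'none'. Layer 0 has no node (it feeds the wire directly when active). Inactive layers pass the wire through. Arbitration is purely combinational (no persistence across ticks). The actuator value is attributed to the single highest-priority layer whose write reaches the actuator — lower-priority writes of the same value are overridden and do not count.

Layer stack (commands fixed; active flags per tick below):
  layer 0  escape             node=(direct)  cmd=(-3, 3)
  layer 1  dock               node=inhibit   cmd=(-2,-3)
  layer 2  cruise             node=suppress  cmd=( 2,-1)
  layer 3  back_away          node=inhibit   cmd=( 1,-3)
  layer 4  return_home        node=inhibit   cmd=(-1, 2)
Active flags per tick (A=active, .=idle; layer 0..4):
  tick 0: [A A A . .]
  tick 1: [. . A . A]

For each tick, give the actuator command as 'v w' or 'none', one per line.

2 -1
none

tick 0:
  [0] escape on; wire := (-3, 3)
  [1] dock on (inhibit); wire := none
  [2] cruise on (suppress); wire := (2, -1)
  [3] back_away off; pass (2, -1)
  [4] return_home off; pass (2, -1)
  output (2, -1)
tick 1:
  [0] escape off; wire := none
  [1] dock off; pass none
  [2] cruise on (suppress); wire := (2, -1)
  [3] back_away off; pass (2, -1)
  [4] return_home on (inhibit); wire := none
  output none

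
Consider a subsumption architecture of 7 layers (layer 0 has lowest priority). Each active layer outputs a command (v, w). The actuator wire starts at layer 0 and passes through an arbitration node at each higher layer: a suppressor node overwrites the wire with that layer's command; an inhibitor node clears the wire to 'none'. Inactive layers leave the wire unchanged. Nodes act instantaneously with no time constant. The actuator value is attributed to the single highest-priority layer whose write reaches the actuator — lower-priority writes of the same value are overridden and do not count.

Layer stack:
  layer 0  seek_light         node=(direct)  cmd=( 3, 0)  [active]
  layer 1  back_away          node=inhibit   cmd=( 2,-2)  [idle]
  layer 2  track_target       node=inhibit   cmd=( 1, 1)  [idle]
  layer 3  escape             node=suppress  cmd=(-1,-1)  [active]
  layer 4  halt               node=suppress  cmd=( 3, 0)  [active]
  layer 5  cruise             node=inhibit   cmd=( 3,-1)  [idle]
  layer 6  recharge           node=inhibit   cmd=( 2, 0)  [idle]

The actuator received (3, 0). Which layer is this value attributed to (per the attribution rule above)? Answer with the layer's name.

halt

L0 seek_light: active, feeds wire = (3, 0)
L1 back_away: idle → wire stays (3, 0)
L2 track_target: idle → wire stays (3, 0)
L3 escape: active, suppressor → wire = (-1, -1)
L4 halt: active, suppressor → wire = (3, 0)
L5 cruise: idle → wire stays (3, 0)
L6 recharge: idle → wire stays (3, 0)
actuator = (3, 0)
last writer: layer 4 = halt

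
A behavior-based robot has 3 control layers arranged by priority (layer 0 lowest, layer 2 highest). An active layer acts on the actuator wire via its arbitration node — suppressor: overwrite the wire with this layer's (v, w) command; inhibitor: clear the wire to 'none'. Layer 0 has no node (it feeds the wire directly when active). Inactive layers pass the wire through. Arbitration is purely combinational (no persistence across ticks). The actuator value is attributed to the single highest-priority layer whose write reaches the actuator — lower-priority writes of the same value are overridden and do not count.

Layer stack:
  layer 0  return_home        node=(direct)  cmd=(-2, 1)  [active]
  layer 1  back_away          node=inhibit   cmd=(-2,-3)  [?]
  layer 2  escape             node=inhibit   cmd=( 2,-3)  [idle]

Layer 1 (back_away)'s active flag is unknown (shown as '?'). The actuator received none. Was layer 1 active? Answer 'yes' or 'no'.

If layer 1 is active=yes:
  actuator would be none
If layer 1 is active=no:
  actuator would be (-2, 1)
Observed none, so layer 1 was active.

yes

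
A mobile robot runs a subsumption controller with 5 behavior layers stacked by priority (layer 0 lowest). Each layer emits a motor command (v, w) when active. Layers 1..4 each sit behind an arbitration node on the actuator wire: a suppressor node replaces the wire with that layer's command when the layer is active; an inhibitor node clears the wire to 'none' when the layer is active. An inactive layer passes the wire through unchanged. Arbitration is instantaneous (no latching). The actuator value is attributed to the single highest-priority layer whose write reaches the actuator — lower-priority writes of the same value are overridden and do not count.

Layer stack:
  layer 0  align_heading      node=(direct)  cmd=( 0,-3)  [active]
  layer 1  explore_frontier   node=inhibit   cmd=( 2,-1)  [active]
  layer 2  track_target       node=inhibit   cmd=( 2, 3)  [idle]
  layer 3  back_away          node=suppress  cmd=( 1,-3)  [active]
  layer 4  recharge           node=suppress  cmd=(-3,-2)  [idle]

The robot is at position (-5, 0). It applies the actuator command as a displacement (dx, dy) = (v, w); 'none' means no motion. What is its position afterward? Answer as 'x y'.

[0] align_heading on; wire := (0, -3)
[1] explore_frontier on (inhibit); wire := none
[2] track_target off; pass none
[3] back_away on (suppress); wire := (1, -3)
[4] recharge off; pass (1, -3)
output (1, -3)
position: (-5, 0) + (1, -3) = (-4, -3)

-4 -3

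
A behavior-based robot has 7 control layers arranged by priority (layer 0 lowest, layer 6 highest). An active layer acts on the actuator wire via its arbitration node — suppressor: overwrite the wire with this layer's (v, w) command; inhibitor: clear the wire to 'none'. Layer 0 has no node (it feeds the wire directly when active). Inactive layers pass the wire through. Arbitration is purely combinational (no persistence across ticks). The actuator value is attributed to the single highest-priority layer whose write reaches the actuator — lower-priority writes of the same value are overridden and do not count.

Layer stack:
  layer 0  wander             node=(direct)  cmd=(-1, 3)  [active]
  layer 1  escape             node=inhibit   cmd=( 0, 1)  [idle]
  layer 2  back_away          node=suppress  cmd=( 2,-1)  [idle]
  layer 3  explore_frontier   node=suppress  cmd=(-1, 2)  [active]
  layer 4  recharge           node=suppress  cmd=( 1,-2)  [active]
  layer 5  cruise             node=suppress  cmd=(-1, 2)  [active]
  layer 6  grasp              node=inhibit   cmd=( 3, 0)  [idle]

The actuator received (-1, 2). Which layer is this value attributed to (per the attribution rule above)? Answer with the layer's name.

L0 wander: active, feeds wire = (-1, 3)
L1 escape: idle → wire stays (-1, 3)
L2 back_away: idle → wire stays (-1, 3)
L3 explore_frontier: active, suppressor → wire = (-1, 2)
L4 recharge: active, suppressor → wire = (1, -2)
L5 cruise: active, suppressor → wire = (-1, 2)
L6 grasp: idle → wire stays (-1, 2)
actuator = (-1, 2)
last writer: layer 5 = cruise

cruise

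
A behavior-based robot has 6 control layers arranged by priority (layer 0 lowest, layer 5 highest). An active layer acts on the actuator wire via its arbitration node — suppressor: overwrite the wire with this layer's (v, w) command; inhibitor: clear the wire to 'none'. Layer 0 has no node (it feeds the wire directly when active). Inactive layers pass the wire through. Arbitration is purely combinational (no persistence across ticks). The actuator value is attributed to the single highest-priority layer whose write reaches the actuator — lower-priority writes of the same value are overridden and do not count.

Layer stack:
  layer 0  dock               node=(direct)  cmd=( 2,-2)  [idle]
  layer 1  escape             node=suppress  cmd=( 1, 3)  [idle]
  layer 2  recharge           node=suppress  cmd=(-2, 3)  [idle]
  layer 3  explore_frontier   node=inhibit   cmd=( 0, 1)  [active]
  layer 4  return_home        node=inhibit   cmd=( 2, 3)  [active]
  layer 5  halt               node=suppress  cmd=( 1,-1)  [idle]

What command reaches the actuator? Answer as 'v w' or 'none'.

L0 dock: idle → wire = none
L1 escape: idle → wire stays none
L2 recharge: idle → wire stays none
L3 explore_frontier: active, inhibitor → wire = none
L4 return_home: active, inhibitor → wire = none
L5 halt: idle → wire stays none
actuator = none

none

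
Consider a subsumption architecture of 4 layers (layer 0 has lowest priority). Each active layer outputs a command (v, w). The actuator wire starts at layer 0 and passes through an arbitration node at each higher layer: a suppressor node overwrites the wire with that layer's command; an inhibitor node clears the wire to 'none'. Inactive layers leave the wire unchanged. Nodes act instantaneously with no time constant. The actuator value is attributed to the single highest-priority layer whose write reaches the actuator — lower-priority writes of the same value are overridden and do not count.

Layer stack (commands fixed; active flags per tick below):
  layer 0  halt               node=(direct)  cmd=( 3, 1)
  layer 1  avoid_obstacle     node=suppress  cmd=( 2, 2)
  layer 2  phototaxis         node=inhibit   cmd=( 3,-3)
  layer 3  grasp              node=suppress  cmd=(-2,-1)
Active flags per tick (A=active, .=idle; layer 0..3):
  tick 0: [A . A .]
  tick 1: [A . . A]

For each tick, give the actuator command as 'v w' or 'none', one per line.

none
-2 -1

tick 0:
  [0] halt on; wire := (3, 1)
  [1] avoid_obstacle off; pass (3, 1)
  [2] phototaxis on (inhibit); wire := none
  [3] grasp off; pass none
  output none
tick 1:
  [0] halt on; wire := (3, 1)
  [1] avoid_obstacle off; pass (3, 1)
  [2] phototaxis off; pass (3, 1)
  [3] grasp on (suppress); wire := (-2, -1)
  output (-2, -1)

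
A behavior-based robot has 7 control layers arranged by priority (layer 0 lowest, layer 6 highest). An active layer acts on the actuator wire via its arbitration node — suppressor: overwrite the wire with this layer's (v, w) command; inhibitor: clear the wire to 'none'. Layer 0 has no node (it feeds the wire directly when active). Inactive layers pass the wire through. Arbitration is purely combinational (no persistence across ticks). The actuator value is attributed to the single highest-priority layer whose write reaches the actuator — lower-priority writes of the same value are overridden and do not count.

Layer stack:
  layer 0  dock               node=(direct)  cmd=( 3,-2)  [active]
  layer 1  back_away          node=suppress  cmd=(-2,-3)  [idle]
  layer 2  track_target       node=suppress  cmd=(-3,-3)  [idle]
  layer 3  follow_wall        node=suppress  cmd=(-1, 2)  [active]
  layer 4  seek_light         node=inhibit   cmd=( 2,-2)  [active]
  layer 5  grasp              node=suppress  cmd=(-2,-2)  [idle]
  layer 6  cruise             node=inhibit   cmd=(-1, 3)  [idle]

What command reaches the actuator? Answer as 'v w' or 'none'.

[0] dock on; wire := (3, -2)
[1] back_away off; pass (3, -2)
[2] track_target off; pass (3, -2)
[3] follow_wall on (suppress); wire := (-1, 2)
[4] seek_light on (inhibit); wire := none
[5] grasp off; pass none
[6] cruise off; pass none
output none

none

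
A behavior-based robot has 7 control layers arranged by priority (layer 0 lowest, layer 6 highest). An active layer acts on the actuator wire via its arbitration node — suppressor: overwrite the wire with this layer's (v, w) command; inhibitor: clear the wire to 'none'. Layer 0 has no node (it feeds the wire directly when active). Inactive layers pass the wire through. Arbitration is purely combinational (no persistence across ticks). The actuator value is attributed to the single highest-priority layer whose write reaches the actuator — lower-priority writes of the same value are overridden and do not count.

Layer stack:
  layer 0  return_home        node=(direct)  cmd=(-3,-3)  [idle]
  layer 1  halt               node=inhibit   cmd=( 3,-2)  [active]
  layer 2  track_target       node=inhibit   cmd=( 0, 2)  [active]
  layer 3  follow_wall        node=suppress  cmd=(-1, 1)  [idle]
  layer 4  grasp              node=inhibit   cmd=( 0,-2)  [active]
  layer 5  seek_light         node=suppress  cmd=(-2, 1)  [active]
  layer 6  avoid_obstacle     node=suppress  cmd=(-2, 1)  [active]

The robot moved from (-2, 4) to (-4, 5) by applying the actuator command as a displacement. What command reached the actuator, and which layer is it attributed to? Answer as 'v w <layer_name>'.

displacement = (-4, 5) − (-2, 4) = (-2, 1)
layer 0 (return_home) idle — none
layer 1 (halt) active — inhibits: none
layer 2 (track_target) active — inhibits: none
layer 3 (follow_wall) idle — unchanged: none
layer 4 (grasp) active — inhibits: none
layer 5 (seek_light) active — suppresses: (-2, 1)
layer 6 (avoid_obstacle) active — suppresses: (-2, 1)
→ actuator (-2, 1) — from layer 6 (avoid_obstacle)

-2 1 avoid_obstacle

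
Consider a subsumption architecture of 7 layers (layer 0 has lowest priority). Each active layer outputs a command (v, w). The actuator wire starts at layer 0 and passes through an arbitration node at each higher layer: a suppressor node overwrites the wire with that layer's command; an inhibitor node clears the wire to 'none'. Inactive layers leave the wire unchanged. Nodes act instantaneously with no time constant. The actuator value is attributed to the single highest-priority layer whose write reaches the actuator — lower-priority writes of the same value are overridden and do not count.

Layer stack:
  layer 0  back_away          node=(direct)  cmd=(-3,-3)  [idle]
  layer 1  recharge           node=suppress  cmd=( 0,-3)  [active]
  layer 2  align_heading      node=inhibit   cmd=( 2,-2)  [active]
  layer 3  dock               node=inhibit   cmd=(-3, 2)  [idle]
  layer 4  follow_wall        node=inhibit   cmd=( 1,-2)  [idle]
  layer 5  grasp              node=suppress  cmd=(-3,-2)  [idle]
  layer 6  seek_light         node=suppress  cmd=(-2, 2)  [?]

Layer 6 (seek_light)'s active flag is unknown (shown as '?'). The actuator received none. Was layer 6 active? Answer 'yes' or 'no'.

If layer 6 is active=yes:
  actuator would be (-2, 2)
If layer 6 is active=no:
  actuator would be none
Observed none, so layer 6 was idle.

no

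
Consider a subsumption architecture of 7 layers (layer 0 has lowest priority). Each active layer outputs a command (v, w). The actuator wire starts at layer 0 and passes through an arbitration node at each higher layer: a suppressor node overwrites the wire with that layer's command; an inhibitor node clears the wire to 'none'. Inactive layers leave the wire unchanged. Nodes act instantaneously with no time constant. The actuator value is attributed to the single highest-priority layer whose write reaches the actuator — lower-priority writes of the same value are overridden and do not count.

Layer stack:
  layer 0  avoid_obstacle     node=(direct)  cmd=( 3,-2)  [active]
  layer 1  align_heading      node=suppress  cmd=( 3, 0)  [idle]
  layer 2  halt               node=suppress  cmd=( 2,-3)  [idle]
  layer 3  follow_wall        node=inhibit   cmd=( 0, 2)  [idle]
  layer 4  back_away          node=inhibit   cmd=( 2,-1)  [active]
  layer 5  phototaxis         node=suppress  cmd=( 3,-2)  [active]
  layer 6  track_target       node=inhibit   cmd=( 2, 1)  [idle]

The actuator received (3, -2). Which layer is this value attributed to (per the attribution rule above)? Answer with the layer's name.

[0] avoid_obstacle on; wire := (3, -2)
[1] align_heading off; pass (3, -2)
[2] halt off; pass (3, -2)
[3] follow_wall off; pass (3, -2)
[4] back_away on (inhibit); wire := none
[5] phototaxis on (suppress); wire := (3, -2)
[6] track_target off; pass (3, -2)
output (3, -2)
last writer: layer 5 = phototaxis

phototaxis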